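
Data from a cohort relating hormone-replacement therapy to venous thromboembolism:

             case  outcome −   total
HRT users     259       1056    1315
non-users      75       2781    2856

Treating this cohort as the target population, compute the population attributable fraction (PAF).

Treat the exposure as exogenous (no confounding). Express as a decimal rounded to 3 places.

PAF ≈ 0.672

p₁ = P(outcome | exposed) = 259/1315 = 0.19696
p₀ = P(outcome | unexposed) = 75/2856 = 0.026261
Exposure prevalence π = 1315/4171 = 0.31527; overall risk P(Y=1) = 0.080077.
Under exogeneity, PAF = [P(Y=1) − p₀]/P(Y=1).
PAF = (0.080077 − 0.026261) / 0.080077 ≈ 0.6721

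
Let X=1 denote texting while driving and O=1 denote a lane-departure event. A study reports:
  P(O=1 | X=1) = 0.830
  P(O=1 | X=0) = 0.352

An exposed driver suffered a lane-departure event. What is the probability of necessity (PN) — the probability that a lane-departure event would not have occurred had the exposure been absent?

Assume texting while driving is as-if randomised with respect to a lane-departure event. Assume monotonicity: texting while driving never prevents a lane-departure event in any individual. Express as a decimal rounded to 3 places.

PN ≈ 0.576

Let p₁ = 0.83, p₀ = 0.352.
Under exogeneity and monotonicity, PN = (p₁ − p₀) / p₁.
PN = (0.83 − 0.352) / 0.83 = 0.478 / 0.83 ≈ 0.5759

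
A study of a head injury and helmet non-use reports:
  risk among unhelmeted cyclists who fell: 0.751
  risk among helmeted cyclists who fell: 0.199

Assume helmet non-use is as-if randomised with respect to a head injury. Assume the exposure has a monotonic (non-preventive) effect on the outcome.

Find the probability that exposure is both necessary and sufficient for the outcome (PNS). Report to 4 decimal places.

PNS ≈ 0.5520

Let p₁ = 0.751, p₀ = 0.199.
Under exogeneity and monotonicity, PNS = p₁ − p₀.
PNS = 0.751 − 0.199 = 0.552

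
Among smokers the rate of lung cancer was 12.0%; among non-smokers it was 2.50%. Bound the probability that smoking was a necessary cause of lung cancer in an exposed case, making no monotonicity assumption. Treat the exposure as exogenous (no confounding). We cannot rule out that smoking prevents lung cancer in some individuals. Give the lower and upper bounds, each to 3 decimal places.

0.792 ≤ PN ≤ 1.000

p₁ = 0.12, p₀ = 0.025.
Under exogeneity alone the bounds on PN are max{0,(p₁−p₀)/p₁} ≤ PN ≤ min{1,(1−p₀)/p₁}.
  lower = (p₁ − p₀)/p₁ = 0.095 / 0.12 ≈ 0.7917
  upper = min{1, (1 − p₀)/p₁} = 0.975 / 0.12 ≈ 8.1250 → capped at 1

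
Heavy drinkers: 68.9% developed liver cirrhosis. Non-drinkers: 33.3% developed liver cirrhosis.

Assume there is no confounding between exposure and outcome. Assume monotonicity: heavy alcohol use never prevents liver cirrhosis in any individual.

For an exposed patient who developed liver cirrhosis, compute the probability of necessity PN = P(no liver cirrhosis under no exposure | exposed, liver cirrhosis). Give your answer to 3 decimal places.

PN ≈ 0.517

p₁ = 0.689, p₀ = 0.333.
Under exogeneity and monotonicity, PN = (p₁ − p₀) / p₁.
PN = (0.689 − 0.333) / 0.689 = 0.356 / 0.689 ≈ 0.5167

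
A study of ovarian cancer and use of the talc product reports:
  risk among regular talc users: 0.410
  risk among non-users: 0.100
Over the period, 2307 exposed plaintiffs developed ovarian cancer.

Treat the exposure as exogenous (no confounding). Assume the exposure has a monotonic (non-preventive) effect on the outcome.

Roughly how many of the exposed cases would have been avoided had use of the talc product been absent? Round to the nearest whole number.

Let p₁ = 0.41, p₀ = 0.1.
PN = (p₁ − p₀)/p₁ = (0.41 − 0.1) / 0.41 ≈ 0.75610.
Attributable cases ≈ PN × (exposed cases) = 0.75610 × 2307 ≈ 1744.32.

about 1744 cases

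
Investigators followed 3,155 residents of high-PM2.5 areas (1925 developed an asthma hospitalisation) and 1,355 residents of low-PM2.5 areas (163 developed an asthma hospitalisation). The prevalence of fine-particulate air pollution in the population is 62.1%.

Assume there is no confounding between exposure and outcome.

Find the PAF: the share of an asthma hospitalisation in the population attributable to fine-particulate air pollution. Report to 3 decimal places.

p₁ = P(outcome | exposed) = 1925/3155 = 0.61014
p₀ = P(outcome | unexposed) = 163/1355 = 0.1203
Overall risk P(Y=1) = π·p₁ + (1−π)·p₀ = 0.621×0.61014 + 0.379×0.1203 = 0.42449.
Under exogeneity, PAF = [P(Y=1) − p₀] / P(Y=1).
PAF = (0.42449 − 0.1203) / 0.42449 ≈ 0.7166

PAF ≈ 0.717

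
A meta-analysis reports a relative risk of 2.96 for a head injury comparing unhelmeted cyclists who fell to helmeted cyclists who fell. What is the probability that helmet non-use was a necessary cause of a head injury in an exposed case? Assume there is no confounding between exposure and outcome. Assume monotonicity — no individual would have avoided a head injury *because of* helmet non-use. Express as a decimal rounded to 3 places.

PN ≈ 0.662

Under exogeneity and monotonicity, PN = (RR − 1) / RR = 1 − 1/RR.
PN = (2.96 − 1) / 2.96 = 1.96 / 2.96 ≈ 0.6622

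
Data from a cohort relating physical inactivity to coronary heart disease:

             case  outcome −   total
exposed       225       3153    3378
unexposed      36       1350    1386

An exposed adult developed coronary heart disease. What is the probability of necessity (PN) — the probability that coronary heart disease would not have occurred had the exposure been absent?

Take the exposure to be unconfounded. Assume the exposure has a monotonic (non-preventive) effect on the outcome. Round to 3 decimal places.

PN ≈ 0.610

p₁ = P(outcome | exposed) = 225/3378 = 0.066607
p₀ = P(outcome | unexposed) = 36/1386 = 0.025974
Under exogeneity and monotonicity, PN = (p₁ − p₀) / p₁.
PN = (0.066607 − 0.025974) / 0.066607 = 0.040633 / 0.066607 ≈ 0.6100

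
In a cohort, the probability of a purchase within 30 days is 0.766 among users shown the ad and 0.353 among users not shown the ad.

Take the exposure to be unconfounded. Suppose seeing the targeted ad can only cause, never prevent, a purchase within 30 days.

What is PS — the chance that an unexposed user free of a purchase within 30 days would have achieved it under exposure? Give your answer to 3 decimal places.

PS ≈ 0.638

Let p₁ = 0.766, p₀ = 0.353.
Under exogeneity and monotonicity, PS = (p₁ − p₀) / (1 − p₀).
PS = (0.766 − 0.353) / (1 − 0.353) = 0.413 / 0.647 ≈ 0.6383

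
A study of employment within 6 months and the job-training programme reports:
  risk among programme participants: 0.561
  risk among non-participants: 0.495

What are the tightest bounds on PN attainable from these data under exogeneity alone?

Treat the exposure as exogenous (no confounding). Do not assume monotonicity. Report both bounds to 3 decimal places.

Let p₁ = 0.561, p₀ = 0.495.
Under exogeneity alone the bounds on PN are max{0,(p₁−p₀)/p₁} ≤ PN ≤ min{1,(1−p₀)/p₁}.
  lower = (p₁ − p₀)/p₁ = 0.066 / 0.561 ≈ 0.1176
  upper = min{1, (1 − p₀)/p₁} = 0.505 / 0.561 ≈ 0.9002

0.118 ≤ PN ≤ 0.900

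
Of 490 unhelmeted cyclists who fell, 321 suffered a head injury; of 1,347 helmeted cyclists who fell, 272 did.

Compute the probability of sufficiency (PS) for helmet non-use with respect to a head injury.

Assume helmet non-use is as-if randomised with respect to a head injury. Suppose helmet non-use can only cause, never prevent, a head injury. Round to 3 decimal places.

p₁ = P(outcome | exposed) = 321/490 = 0.6551
p₀ = P(outcome | unexposed) = 272/1347 = 0.20193
Under exogeneity and monotonicity, PS = (p₁ − p₀) / (1 − p₀).
PS = (0.6551 − 0.20193) / (1 − 0.20193) = 0.45317 / 0.79807 ≈ 0.5678

PS ≈ 0.568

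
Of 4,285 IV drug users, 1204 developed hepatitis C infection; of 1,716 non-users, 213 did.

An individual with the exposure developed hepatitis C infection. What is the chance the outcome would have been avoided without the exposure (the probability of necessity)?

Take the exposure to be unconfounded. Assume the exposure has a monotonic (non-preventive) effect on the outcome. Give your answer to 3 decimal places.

p₁ = P(outcome | exposed) = 1204/4285 = 0.28098
p₀ = P(outcome | unexposed) = 213/1716 = 0.12413
Under exogeneity and monotonicity, PN = (p₁ − p₀) / p₁.
PN = (0.28098 − 0.12413) / 0.28098 = 0.15685 / 0.28098 ≈ 0.5582

PN ≈ 0.558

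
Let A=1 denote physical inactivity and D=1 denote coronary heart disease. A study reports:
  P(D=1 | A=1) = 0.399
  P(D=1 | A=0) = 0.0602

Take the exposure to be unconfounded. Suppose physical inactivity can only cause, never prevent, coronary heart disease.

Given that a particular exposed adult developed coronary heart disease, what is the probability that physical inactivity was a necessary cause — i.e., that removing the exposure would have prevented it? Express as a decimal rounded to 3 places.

Let p₁ = 0.399, p₀ = 0.0602.
Under exogeneity and monotonicity, PN = (p₁ − p₀) / p₁.
PN = (0.399 − 0.0602) / 0.399 = 0.3388 / 0.399 ≈ 0.8491

PN ≈ 0.849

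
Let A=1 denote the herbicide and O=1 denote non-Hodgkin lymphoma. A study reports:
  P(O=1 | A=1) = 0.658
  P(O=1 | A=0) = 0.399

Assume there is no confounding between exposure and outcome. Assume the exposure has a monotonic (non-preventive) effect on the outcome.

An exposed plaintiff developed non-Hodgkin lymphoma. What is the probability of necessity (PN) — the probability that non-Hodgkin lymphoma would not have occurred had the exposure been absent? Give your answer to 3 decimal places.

PN ≈ 0.394

Let p₁ = 0.658, p₀ = 0.399.
Under exogeneity and monotonicity, PN = (p₁ − p₀) / p₁.
PN = (0.658 − 0.399) / 0.658 = 0.259 / 0.658 ≈ 0.3936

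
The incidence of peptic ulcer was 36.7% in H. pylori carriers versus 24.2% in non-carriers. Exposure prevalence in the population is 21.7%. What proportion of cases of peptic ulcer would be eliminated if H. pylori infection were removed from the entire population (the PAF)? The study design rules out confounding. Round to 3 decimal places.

p₁ = 0.367, p₀ = 0.242.
Overall risk P(Y=1) = π·p₁ + (1−π)·p₀ = 0.217×0.367 + 0.783×0.242 = 0.26913.
Under exogeneity, PAF = [P(Y=1) − p₀] / P(Y=1).
PAF = (0.26913 − 0.242) / 0.26913 ≈ 0.1008

PAF ≈ 0.101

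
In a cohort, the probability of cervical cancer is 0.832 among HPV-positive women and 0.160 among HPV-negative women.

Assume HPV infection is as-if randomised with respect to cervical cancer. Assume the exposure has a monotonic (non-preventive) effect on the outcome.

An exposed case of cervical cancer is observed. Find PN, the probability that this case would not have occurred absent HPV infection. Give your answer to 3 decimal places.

Let p₁ = 0.832, p₀ = 0.16.
Under exogeneity and monotonicity, PN = (p₁ − p₀) / p₁.
PN = (0.832 − 0.16) / 0.832 = 0.672 / 0.832 ≈ 0.8077

PN ≈ 0.808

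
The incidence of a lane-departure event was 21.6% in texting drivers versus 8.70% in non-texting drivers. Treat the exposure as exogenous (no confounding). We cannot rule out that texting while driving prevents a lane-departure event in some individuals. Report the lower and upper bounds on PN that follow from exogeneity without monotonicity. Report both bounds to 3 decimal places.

p₁ = 0.216, p₀ = 0.087.
Under exogeneity alone the bounds on PN are max{0,(p₁−p₀)/p₁} ≤ PN ≤ min{1,(1−p₀)/p₁}.
  lower = (p₁ − p₀)/p₁ = 0.129 / 0.216 ≈ 0.5972
  upper = min{1, (1 − p₀)/p₁} = 0.913 / 0.216 ≈ 4.2269 → capped at 1

0.597 ≤ PN ≤ 1.000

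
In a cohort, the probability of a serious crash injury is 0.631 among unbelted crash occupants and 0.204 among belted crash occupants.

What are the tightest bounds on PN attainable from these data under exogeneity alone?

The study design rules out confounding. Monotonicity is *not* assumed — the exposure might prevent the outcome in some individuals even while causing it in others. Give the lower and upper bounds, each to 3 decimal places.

0.677 ≤ PN ≤ 1.000

Let p₁ = 0.631, p₀ = 0.204.
Under exogeneity alone the bounds on PN are max{0,(p₁−p₀)/p₁} ≤ PN ≤ min{1,(1−p₀)/p₁}.
  lower = (p₁ − p₀)/p₁ = 0.427 / 0.631 ≈ 0.6767
  upper = min{1, (1 − p₀)/p₁} = 0.796 / 0.631 ≈ 1.2615 → capped at 1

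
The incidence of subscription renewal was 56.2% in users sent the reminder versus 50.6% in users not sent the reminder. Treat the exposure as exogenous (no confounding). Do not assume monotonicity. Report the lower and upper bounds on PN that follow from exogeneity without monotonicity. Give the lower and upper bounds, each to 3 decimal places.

0.100 ≤ PN ≤ 0.879

p₁ = 0.562, p₀ = 0.506.
Under exogeneity alone the bounds on PN are max{0,(p₁−p₀)/p₁} ≤ PN ≤ min{1,(1−p₀)/p₁}.
  lower = (p₁ − p₀)/p₁ = 0.056 / 0.562 ≈ 0.0996
  upper = min{1, (1 − p₀)/p₁} = 0.494 / 0.562 ≈ 0.8790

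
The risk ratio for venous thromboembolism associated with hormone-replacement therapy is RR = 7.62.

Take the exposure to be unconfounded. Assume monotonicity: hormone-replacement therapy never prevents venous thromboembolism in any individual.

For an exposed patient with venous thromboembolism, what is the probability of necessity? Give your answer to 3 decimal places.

Under exogeneity and monotonicity, PN = (RR − 1) / RR = 1 − 1/RR.
PN = (7.62 − 1) / 7.62 = 6.62 / 7.62 ≈ 0.8688

PN ≈ 0.869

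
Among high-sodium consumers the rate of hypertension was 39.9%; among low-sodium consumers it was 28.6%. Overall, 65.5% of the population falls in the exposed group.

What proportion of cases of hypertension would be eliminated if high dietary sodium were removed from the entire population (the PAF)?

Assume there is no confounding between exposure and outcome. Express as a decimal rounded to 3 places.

PAF ≈ 0.206

p₁ = 0.399, p₀ = 0.286.
Overall risk P(Y=1) = π·p₁ + (1−π)·p₀ = 0.655×0.399 + 0.345×0.286 = 0.36001.
Under exogeneity, PAF = [P(Y=1) − p₀] / P(Y=1).
PAF = (0.36001 − 0.286) / 0.36001 ≈ 0.2056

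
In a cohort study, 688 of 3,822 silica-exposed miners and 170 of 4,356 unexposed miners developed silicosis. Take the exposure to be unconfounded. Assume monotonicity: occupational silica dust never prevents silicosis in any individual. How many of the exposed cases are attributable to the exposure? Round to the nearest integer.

about 539 cases

p₁ = P(outcome | exposed) = 688/3822 = 0.18001
p₀ = P(outcome | unexposed) = 170/4356 = 0.039027
PN = (p₁ − p₀)/p₁ = (0.18001 − 0.039027) / 0.18001 ≈ 0.78320.
Attributable cases ≈ PN × (exposed cases) = 0.78320 × 688 ≈ 538.84.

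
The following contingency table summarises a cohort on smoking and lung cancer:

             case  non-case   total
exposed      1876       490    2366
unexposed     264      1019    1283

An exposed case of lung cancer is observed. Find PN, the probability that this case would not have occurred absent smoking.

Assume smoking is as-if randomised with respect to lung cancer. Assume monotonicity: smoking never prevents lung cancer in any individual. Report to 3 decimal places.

PN ≈ 0.740

p₁ = P(outcome | exposed) = 1876/2366 = 0.7929
p₀ = P(outcome | unexposed) = 264/1283 = 0.20577
Under exogeneity and monotonicity, PN = (p₁ − p₀) / p₁.
PN = (0.7929 − 0.20577) / 0.7929 = 0.58713 / 0.7929 ≈ 0.7405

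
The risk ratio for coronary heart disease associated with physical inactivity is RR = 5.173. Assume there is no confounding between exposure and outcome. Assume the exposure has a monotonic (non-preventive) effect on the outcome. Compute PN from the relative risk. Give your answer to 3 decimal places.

Under exogeneity and monotonicity, PN = (RR − 1) / RR = 1 − 1/RR.
PN = (5.173 − 1) / 5.173 = 4.173 / 5.173 ≈ 0.8067

PN ≈ 0.807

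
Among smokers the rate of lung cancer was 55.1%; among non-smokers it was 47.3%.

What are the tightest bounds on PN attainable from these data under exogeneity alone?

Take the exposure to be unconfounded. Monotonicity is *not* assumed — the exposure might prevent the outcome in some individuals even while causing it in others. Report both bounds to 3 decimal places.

0.142 ≤ PN ≤ 0.956

p₁ = 0.551, p₀ = 0.473.
Under exogeneity alone the bounds on PN are max{0,(p₁−p₀)/p₁} ≤ PN ≤ min{1,(1−p₀)/p₁}.
  lower = (p₁ − p₀)/p₁ = 0.078 / 0.551 ≈ 0.1416
  upper = min{1, (1 − p₀)/p₁} = 0.527 / 0.551 ≈ 0.9564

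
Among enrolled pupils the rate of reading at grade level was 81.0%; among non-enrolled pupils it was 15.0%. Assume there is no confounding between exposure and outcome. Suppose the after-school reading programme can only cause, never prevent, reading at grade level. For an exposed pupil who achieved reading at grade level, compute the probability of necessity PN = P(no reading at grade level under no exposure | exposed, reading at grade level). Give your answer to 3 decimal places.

p₁ = 0.81, p₀ = 0.15.
Under exogeneity and monotonicity, PN = (p₁ − p₀) / p₁.
PN = (0.81 − 0.15) / 0.81 = 0.66 / 0.81 ≈ 0.8148

PN ≈ 0.815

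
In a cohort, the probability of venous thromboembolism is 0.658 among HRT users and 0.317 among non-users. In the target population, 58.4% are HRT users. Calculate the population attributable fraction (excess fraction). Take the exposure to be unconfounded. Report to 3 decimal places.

PAF ≈ 0.386

Let p₁ = 0.658, p₀ = 0.317.
Overall risk P(Y=1) = π·p₁ + (1−π)·p₀ = 0.584×0.658 + 0.416×0.317 = 0.51614.
Under exogeneity, PAF = [P(Y=1) − p₀] / P(Y=1).
PAF = (0.51614 − 0.317) / 0.51614 ≈ 0.3858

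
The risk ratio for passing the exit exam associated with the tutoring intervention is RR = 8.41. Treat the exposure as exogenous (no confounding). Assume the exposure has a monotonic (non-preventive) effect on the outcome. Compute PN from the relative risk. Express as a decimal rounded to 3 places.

PN ≈ 0.881

Under exogeneity and monotonicity, PN = (RR − 1) / RR = 1 − 1/RR.
PN = (8.41 − 1) / 8.41 = 7.41 / 8.41 ≈ 0.8811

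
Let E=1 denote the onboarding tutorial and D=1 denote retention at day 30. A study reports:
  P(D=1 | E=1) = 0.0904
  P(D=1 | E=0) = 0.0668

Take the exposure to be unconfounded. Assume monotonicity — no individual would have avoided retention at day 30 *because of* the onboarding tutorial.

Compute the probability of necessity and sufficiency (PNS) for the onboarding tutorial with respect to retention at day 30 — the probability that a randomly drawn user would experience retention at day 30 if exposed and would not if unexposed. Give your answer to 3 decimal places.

Let p₁ = 0.0904, p₀ = 0.0668.
Under exogeneity and monotonicity, PNS = p₁ − p₀.
PNS = 0.0904 − 0.0668 = 0.0236

PNS ≈ 0.024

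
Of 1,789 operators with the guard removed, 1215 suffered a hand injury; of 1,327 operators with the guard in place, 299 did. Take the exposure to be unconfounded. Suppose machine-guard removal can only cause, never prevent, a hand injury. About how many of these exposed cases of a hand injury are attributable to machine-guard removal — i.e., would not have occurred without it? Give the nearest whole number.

about 812 cases

p₁ = P(outcome | exposed) = 1215/1789 = 0.67915
p₀ = P(outcome | unexposed) = 299/1327 = 0.22532
PN = (p₁ − p₀)/p₁ = (0.67915 − 0.22532) / 0.67915 ≈ 0.66823.
Attributable cases ≈ PN × (exposed cases) = 0.66823 × 1215 ≈ 811.90.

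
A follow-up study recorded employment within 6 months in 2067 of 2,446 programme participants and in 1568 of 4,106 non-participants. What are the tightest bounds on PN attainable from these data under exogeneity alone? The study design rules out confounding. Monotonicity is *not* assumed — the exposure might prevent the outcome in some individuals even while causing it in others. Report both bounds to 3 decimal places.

p₁ = P(outcome | exposed) = 2067/2446 = 0.84505
p₀ = P(outcome | unexposed) = 1568/4106 = 0.38188
Under exogeneity alone the bounds on PN are max{0,(p₁−p₀)/p₁} ≤ PN ≤ min{1,(1−p₀)/p₁}.
  lower = (p₁ − p₀)/p₁ = 0.46317 / 0.84505 ≈ 0.5481
  upper = min{1, (1 − p₀)/p₁} = 0.61812 / 0.84505 ≈ 0.7315

0.548 ≤ PN ≤ 0.731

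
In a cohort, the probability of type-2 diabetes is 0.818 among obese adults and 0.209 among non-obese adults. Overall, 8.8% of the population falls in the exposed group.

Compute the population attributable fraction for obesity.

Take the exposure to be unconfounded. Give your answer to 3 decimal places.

PAF ≈ 0.204

Let p₁ = 0.818, p₀ = 0.209.
Overall risk P(Y=1) = π·p₁ + (1−π)·p₀ = 0.088×0.818 + 0.912×0.209 = 0.26259.
Under exogeneity, PAF = [P(Y=1) − p₀] / P(Y=1).
PAF = (0.26259 − 0.209) / 0.26259 ≈ 0.2041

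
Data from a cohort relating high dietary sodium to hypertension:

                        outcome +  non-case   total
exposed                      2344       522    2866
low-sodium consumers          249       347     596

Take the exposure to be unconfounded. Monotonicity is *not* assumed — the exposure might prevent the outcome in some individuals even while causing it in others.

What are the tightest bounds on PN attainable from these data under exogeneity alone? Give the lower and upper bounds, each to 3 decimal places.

0.489 ≤ PN ≤ 0.712

p₁ = P(outcome | exposed) = 2344/2866 = 0.81786
p₀ = P(outcome | unexposed) = 249/596 = 0.41779
Under exogeneity alone the bounds on PN are max{0,(p₁−p₀)/p₁} ≤ PN ≤ min{1,(1−p₀)/p₁}.
  lower = (p₁ − p₀)/p₁ = 0.40008 / 0.81786 ≈ 0.4892
  upper = min{1, (1 − p₀)/p₁} = 0.58221 / 0.81786 ≈ 0.7119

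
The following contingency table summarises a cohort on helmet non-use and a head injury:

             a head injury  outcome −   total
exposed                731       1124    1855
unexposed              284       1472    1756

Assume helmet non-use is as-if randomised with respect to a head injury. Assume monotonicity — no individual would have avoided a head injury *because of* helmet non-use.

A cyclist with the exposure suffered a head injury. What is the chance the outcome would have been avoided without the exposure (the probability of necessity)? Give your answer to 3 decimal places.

PN ≈ 0.590

p₁ = P(outcome | exposed) = 731/1855 = 0.39407
p₀ = P(outcome | unexposed) = 284/1756 = 0.16173
Under exogeneity and monotonicity, PN = (p₁ − p₀)/p₁.
PN = (0.39407 − 0.16173) / 0.39407 ≈ 0.5896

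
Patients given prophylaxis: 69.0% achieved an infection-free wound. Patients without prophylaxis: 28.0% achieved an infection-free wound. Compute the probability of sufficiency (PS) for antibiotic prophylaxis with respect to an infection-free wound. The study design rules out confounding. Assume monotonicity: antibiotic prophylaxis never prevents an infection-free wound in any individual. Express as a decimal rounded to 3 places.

PS ≈ 0.569

p₁ = 0.69, p₀ = 0.28.
Under exogeneity and monotonicity, PS = (p₁ − p₀) / (1 − p₀).
PS = (0.69 − 0.28) / (1 − 0.28) = 0.41 / 0.72 ≈ 0.5694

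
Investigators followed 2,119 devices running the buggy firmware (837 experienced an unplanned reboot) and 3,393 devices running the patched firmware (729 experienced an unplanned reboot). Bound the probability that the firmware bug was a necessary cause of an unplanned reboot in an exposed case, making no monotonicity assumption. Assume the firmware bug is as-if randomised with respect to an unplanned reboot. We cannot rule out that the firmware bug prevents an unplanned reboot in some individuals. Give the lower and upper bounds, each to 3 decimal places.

0.456 ≤ PN ≤ 1.000

p₁ = P(outcome | exposed) = 837/2119 = 0.395
p₀ = P(outcome | unexposed) = 729/3393 = 0.21485
Under exogeneity alone the bounds on PN are max{0,(p₁−p₀)/p₁} ≤ PN ≤ min{1,(1−p₀)/p₁}.
  lower = (p₁ − p₀)/p₁ = 0.18014 / 0.395 ≈ 0.4561
  upper = min{1, (1 − p₀)/p₁} = 0.78515 / 0.395 ≈ 1.9877 → capped at 1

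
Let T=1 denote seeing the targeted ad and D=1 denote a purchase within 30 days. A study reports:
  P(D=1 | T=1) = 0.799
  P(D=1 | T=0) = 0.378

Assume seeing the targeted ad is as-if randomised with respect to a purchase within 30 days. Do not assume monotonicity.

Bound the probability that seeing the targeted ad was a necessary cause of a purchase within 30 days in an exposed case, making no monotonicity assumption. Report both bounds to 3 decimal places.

0.527 ≤ PN ≤ 0.778

Let p₁ = 0.799, p₀ = 0.378.
Under exogeneity alone the bounds on PN are max{0,(p₁−p₀)/p₁} ≤ PN ≤ min{1,(1−p₀)/p₁}.
  lower = (p₁ − p₀)/p₁ = 0.421 / 0.799 ≈ 0.5269
  upper = min{1, (1 − p₀)/p₁} = 0.622 / 0.799 ≈ 0.7785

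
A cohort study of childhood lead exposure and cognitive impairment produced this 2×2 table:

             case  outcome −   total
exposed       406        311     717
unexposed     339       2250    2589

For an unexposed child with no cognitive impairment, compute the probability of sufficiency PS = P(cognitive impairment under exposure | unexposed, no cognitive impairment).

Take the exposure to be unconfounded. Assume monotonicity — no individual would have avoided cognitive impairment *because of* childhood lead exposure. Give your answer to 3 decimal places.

p₁ = P(outcome | exposed) = 406/717 = 0.56625
p₀ = P(outcome | unexposed) = 339/2589 = 0.13094
Under exogeneity and monotonicity, PS = (p₁ − p₀)/(1 − p₀).
PS = (0.56625 − 0.13094) / 0.86906 ≈ 0.5009

PS ≈ 0.501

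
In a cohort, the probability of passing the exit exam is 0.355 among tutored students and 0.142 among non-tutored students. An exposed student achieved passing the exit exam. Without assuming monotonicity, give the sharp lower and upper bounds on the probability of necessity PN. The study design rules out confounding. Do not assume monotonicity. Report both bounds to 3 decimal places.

0.600 ≤ PN ≤ 1.000

Let p₁ = 0.355, p₀ = 0.142.
Under exogeneity alone the bounds on PN are max{0,(p₁−p₀)/p₁} ≤ PN ≤ min{1,(1−p₀)/p₁}.
  lower = (p₁ − p₀)/p₁ = 0.213 / 0.355 ≈ 0.6000
  upper = min{1, (1 − p₀)/p₁} = 0.858 / 0.355 ≈ 2.4169 → capped at 1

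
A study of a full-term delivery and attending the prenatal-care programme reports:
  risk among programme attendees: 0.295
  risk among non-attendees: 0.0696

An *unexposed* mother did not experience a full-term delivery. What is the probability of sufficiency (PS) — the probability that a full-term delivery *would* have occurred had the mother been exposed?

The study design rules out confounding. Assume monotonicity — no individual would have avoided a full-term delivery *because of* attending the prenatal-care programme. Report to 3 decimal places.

Let p₁ = 0.295, p₀ = 0.0696.
Under exogeneity and monotonicity, PS = (p₁ − p₀) / (1 − p₀).
PS = (0.295 − 0.0696) / (1 − 0.0696) = 0.2254 / 0.9304 ≈ 0.2423

PS ≈ 0.242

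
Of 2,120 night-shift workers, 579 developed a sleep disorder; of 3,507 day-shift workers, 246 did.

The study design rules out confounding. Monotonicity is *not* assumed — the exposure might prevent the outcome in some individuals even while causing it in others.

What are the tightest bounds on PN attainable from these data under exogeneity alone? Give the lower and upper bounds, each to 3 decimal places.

0.743 ≤ PN ≤ 1.000

p₁ = P(outcome | exposed) = 579/2120 = 0.27311
p₀ = P(outcome | unexposed) = 246/3507 = 0.070145
Under exogeneity alone the bounds on PN are max{0,(p₁−p₀)/p₁} ≤ PN ≤ min{1,(1−p₀)/p₁}.
  lower = (p₁ − p₀)/p₁ = 0.20297 / 0.27311 ≈ 0.7432
  upper = min{1, (1 − p₀)/p₁} = 0.92985 / 0.27311 ≈ 3.4046 → capped at 1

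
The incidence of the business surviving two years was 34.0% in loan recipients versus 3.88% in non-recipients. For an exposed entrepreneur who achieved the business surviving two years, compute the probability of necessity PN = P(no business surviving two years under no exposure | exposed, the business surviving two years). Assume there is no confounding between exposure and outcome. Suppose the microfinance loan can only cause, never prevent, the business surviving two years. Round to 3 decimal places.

PN ≈ 0.886

p₁ = 0.34, p₀ = 0.0388.
Under exogeneity and monotonicity, PN = (p₁ − p₀) / p₁.
PN = (0.34 − 0.0388) / 0.34 = 0.3012 / 0.34 ≈ 0.8859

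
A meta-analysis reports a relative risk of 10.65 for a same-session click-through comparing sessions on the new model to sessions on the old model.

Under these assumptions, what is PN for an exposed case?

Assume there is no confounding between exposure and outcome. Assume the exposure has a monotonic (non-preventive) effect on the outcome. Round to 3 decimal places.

Under exogeneity and monotonicity, PN = (RR − 1) / RR = 1 − 1/RR.
PN = (10.65 − 1) / 10.65 = 9.65 / 10.65 ≈ 0.9061

PN ≈ 0.906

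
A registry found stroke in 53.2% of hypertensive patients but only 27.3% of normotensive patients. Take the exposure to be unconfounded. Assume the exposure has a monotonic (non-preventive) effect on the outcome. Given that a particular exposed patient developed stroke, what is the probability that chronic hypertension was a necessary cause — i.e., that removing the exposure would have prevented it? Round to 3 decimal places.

PN ≈ 0.487

p₁ = 0.532, p₀ = 0.273.
Under exogeneity and monotonicity, PN = (p₁ − p₀) / p₁.
PN = (0.532 − 0.273) / 0.532 = 0.259 / 0.532 ≈ 0.4868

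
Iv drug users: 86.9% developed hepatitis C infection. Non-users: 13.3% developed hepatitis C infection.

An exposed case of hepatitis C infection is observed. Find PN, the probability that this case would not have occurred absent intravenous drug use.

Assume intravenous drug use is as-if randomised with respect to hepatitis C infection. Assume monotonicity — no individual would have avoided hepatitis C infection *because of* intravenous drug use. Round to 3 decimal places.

p₁ = 0.869, p₀ = 0.133.
Under exogeneity and monotonicity, PN = (p₁ − p₀) / p₁.
PN = (0.869 − 0.133) / 0.869 = 0.736 / 0.869 ≈ 0.8470

PN ≈ 0.847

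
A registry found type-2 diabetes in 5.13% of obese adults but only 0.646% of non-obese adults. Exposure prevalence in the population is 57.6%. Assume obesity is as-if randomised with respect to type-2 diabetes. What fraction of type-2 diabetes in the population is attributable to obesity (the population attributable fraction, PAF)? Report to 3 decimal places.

PAF ≈ 0.800

p₁ = 0.0513, p₀ = 0.00646.
Overall risk P(Y=1) = π·p₁ + (1−π)·p₀ = 0.576×0.0513 + 0.424×0.00646 = 0.032288.
Under exogeneity, PAF = [P(Y=1) − p₀] / P(Y=1).
PAF = (0.032288 − 0.00646) / 0.032288 ≈ 0.7999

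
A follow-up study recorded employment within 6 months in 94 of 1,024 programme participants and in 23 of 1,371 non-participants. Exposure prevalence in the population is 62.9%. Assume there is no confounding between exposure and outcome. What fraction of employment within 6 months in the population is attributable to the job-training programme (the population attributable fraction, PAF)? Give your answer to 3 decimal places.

PAF ≈ 0.738

p₁ = P(outcome | exposed) = 94/1024 = 0.091797
p₀ = P(outcome | unexposed) = 23/1371 = 0.016776
Overall risk P(Y=1) = π·p₁ + (1−π)·p₀ = 0.629×0.091797 + 0.371×0.016776 = 0.063964.
Under exogeneity, PAF = [P(Y=1) − p₀] / P(Y=1).
PAF = (0.063964 − 0.016776) / 0.063964 ≈ 0.7377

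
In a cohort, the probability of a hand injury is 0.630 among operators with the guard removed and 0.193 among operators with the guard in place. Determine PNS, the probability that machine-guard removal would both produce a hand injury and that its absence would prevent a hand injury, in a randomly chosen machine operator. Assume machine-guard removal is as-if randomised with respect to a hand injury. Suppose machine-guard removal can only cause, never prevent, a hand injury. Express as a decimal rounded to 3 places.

Let p₁ = 0.63, p₀ = 0.193.
Under exogeneity and monotonicity, PNS = p₁ − p₀.
PNS = 0.63 − 0.193 = 0.437

PNS ≈ 0.437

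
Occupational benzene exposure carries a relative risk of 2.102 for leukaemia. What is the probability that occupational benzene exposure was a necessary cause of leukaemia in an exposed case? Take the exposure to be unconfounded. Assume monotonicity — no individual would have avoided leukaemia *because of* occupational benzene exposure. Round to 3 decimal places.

Under exogeneity and monotonicity, PN = (RR − 1) / RR = 1 − 1/RR.
PN = (2.102 − 1) / 2.102 = 1.102 / 2.102 ≈ 0.5243

PN ≈ 0.524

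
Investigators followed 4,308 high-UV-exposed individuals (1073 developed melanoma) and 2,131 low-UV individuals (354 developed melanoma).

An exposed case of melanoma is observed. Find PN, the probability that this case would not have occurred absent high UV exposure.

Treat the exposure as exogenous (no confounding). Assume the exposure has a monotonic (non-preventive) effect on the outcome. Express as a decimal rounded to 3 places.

PN ≈ 0.333

p₁ = P(outcome | exposed) = 1073/4308 = 0.24907
p₀ = P(outcome | unexposed) = 354/2131 = 0.16612
Under exogeneity and monotonicity, PN = (p₁ − p₀) / p₁.
PN = (0.24907 − 0.16612) / 0.24907 = 0.082952 / 0.24907 ≈ 0.3330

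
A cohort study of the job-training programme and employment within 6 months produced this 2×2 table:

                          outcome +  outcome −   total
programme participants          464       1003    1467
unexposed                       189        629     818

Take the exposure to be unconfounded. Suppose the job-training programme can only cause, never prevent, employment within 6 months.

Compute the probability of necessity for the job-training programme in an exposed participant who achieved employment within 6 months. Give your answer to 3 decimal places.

PN ≈ 0.269

p₁ = P(outcome | exposed) = 464/1467 = 0.31629
p₀ = P(outcome | unexposed) = 189/818 = 0.23105
Under exogeneity and monotonicity, PN = (p₁ − p₀)/p₁.
PN = (0.31629 − 0.23105) / 0.31629 ≈ 0.2695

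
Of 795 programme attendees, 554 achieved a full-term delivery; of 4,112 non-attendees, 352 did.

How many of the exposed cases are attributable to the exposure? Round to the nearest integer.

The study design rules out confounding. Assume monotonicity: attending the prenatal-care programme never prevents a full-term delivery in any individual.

p₁ = P(outcome | exposed) = 554/795 = 0.69686
p₀ = P(outcome | unexposed) = 352/4112 = 0.085603
PN = (p₁ − p₀)/p₁ = (0.69686 − 0.085603) / 0.69686 ≈ 0.87716.
Attributable cases ≈ PN × (exposed cases) = 0.87716 × 554 ≈ 485.95.

about 486 cases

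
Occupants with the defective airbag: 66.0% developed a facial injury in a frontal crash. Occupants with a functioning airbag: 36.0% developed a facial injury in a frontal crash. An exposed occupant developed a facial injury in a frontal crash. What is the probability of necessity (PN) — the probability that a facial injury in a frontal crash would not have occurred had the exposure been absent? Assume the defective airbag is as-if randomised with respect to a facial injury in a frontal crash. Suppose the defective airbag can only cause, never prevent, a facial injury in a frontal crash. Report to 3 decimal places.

PN ≈ 0.455

p₁ = 0.66, p₀ = 0.36.
Under exogeneity and monotonicity, PN = (p₁ − p₀) / p₁.
PN = (0.66 − 0.36) / 0.66 = 0.3 / 0.66 ≈ 0.4545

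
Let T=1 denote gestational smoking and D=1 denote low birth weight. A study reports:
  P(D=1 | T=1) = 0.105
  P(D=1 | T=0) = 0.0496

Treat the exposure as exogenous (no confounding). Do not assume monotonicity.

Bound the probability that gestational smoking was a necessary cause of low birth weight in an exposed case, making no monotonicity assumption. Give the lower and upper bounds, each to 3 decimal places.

0.528 ≤ PN ≤ 1.000

Let p₁ = 0.105, p₀ = 0.0496.
Under exogeneity alone the bounds on PN are max{0,(p₁−p₀)/p₁} ≤ PN ≤ min{1,(1−p₀)/p₁}.
  lower = (p₁ − p₀)/p₁ = 0.0554 / 0.105 ≈ 0.5276
  upper = min{1, (1 − p₀)/p₁} = 0.9504 / 0.105 ≈ 9.0514 → capped at 1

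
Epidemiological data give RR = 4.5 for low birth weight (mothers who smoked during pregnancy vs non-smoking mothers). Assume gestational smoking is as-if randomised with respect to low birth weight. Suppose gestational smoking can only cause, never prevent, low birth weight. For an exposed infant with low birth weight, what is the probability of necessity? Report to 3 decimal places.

PN ≈ 0.778

Under exogeneity and monotonicity, PN = (RR − 1) / RR = 1 − 1/RR.
PN = (4.5 − 1) / 4.5 = 3.5 / 4.5 ≈ 0.7778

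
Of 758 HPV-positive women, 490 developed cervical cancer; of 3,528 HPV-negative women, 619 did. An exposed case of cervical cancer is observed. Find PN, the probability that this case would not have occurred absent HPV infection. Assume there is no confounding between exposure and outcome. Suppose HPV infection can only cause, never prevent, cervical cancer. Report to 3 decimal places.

p₁ = P(outcome | exposed) = 490/758 = 0.64644
p₀ = P(outcome | unexposed) = 619/3528 = 0.17545
Under exogeneity and monotonicity, PN = (p₁ − p₀) / p₁.
PN = (0.64644 − 0.17545) / 0.64644 = 0.47098 / 0.64644 ≈ 0.7286

PN ≈ 0.729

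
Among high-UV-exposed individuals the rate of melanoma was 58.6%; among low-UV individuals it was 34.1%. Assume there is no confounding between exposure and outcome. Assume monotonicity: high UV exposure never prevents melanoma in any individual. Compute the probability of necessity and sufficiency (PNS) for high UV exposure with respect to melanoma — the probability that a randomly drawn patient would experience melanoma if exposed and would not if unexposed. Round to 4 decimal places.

p₁ = 0.586, p₀ = 0.341.
Under exogeneity and monotonicity, PNS = p₁ − p₀.
PNS = 0.586 − 0.341 = 0.245

PNS ≈ 0.2450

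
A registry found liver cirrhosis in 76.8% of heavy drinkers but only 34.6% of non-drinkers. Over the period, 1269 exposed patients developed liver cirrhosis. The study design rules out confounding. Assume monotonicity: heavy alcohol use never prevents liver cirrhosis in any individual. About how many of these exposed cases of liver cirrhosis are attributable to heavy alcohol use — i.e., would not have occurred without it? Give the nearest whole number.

about 697 cases

p₁ = 0.768, p₀ = 0.346.
PN = (p₁ − p₀)/p₁ = (0.768 − 0.346) / 0.768 ≈ 0.54948.
Attributable cases ≈ PN × (exposed cases) = 0.54948 × 1269 ≈ 697.29.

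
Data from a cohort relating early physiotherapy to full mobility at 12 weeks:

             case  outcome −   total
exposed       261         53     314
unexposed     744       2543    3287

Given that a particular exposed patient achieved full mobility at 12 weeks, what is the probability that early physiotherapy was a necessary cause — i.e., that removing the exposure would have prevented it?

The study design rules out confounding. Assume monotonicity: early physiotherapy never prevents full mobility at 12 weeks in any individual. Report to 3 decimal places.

PN ≈ 0.728

p₁ = P(outcome | exposed) = 261/314 = 0.83121
p₀ = P(outcome | unexposed) = 744/3287 = 0.22635
Under exogeneity and monotonicity, PN = (p₁ − p₀)/p₁.
PN = (0.83121 − 0.22635) / 0.83121 ≈ 0.7277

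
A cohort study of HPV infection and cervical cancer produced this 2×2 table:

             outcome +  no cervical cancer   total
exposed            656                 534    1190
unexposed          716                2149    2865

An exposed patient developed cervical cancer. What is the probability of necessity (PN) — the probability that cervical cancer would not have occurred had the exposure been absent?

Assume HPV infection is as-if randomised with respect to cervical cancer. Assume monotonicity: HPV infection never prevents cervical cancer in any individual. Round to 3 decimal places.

p₁ = P(outcome | exposed) = 656/1190 = 0.55126
p₀ = P(outcome | unexposed) = 716/2865 = 0.24991
Under exogeneity and monotonicity, PN = (p₁ − p₀) / p₁.
PN = (0.55126 − 0.24991) / 0.55126 = 0.30135 / 0.55126 ≈ 0.5467

PN ≈ 0.547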